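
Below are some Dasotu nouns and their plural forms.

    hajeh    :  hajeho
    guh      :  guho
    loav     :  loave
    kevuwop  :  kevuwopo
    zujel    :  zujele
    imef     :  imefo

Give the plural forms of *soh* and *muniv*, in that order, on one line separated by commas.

The pattern is voicing of the final consonant: -o when the stem ends in a voiceless consonant (*hajeh*, *guh*, *kevuwop*, *imef*); -e when the stem ends in a voiced consonant (*loav*, *zujel*).
The final consonant of *soh* is /h/, which is voiceless, so the suffix is -o, giving *soho*.
*muniv* — final consonant /v/ (voiced) → -e → *munive*.

soho, munive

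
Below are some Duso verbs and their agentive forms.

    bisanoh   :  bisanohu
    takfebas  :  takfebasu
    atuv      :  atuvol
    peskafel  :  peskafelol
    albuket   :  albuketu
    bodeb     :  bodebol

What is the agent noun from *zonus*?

zonusu

Looking at the final consonant of each stem: -u when the stem ends in a voiceless consonant (*bisanoh*, *takfebas*, *albuket*); -ol when the stem ends in a voiced consonant (*atuv*, *peskafel*, *bodeb*).
Since the final consonant of *zonus* is /s/ (voiceless), it takes -u, giving *zonusu*.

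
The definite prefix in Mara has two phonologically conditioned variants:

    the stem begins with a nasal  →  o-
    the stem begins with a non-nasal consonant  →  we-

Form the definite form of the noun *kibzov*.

Since the first consonant of *kibzov* is /k/ (non-nasal), it takes we-, giving *wekibzov*.

wekibzov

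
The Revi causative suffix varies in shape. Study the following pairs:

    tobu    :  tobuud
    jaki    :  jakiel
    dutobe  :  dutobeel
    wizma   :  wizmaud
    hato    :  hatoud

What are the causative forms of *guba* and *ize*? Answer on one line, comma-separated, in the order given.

gubaud, izeel

The pattern is front/back vowel harmony: -el when the last vowel of the stem is a front vowel (*jaki*, *dutobe*); -ud when the last vowel of the stem is a back vowel (*tobu*, *wizma*, *hato*).
Since the last vowel of *guba* is /a/ (a back vowel), it takes -ud, giving *gubaud*.
The last vowel of *ize* is /e/, which is a front vowel, so the suffix is -el, giving *izeel*.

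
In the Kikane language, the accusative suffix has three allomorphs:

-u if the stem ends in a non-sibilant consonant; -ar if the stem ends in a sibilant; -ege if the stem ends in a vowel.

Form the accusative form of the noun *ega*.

egaege

Since the final sound of *ega* is /a/ (a vowel), it takes -ege, giving *egaege*.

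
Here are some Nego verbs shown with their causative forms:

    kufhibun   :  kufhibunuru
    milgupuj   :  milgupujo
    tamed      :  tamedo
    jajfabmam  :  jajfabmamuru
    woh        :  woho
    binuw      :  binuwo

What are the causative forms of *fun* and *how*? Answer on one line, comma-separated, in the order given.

funuru, howo

The pattern is nasality of the final consonant: -uru when the stem ends in a nasal (*kufhibun*, *jajfabmam*); -o when the stem ends in a non-nasal consonant (*milgupuj*, *tamed*, *woh*, *binuw*).
The final consonant of *fun* is /n/, which is a nasal, so the suffix is -uru, giving *funuru*.
*how* — final consonant /w/ (non-nasal) → -o → *howo*.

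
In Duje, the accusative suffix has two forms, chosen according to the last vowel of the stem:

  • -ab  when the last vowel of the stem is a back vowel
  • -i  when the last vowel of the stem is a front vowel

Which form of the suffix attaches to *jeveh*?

The last vowel of *jeveh* is /e/, which is a front vowel, so the suffix is -i.

-i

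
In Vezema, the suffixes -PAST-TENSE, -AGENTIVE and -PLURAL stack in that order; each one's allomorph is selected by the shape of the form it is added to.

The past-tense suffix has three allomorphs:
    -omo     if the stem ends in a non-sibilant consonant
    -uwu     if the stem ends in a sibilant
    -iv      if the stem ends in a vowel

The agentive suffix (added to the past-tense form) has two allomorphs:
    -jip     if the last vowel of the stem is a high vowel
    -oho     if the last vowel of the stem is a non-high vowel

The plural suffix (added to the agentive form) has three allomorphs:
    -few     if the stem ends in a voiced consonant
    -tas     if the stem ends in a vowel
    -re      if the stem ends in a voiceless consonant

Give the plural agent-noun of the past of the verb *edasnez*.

edasnezuwujipre

Since the final sound of *edasnez* is /z/ (a sibilant), it takes -uwu, giving *edasnezuwu*.
The last vowel of the past-tense form *edasnezuwu* is /u/, which is a high vowel, so the agentive suffix is -jip, giving *edasnezuwujip*.
The agentive form *edasnezuwujip*: final sound = /p/, a voiceless consonant → -re → *edasnezuwujipre*.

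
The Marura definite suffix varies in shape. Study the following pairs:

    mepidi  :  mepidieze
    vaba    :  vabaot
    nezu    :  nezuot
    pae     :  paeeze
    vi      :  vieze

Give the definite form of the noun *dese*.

The pattern is front/back vowel harmony: -eze when the last vowel of the stem is a front vowel (*mepidi*, *pae*, *vi*); -ot when the last vowel of the stem is a back vowel (*vaba*, *nezu*).
*dese*: last vowel = /e/, a front vowel → -eze → *deseeze*.

deseeze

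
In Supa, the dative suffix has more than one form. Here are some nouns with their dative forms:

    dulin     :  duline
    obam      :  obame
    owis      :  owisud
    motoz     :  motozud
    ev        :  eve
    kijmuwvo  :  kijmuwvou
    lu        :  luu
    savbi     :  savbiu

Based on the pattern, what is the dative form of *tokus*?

tokusud

The suffix is conditioned by the final sound: -ud when the stem ends in a sibilant (*owis*, *motoz*); -e when the stem ends in a non-sibilant consonant (*dulin*, *obam*, *ev*); -u when the stem ends in a vowel (*kijmuwvo*, *lu*, *savbi*).
*tokus*: final sound = /s/, a sibilant → -ud → *tokusud*.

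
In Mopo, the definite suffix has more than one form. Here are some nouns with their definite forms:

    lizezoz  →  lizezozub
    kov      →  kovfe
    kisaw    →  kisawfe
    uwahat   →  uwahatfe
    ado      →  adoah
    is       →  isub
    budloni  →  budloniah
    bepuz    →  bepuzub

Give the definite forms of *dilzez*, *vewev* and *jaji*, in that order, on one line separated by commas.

dilzezub, vewevfe, jajiah

Looking at the final sound of each stem: -ub when the stem ends in a sibilant (*lizezoz*, *is*, *bepuz*); -fe when the stem ends in a non-sibilant consonant (*kov*, *kisaw*, *uwahat*); -ah when the stem ends in a vowel (*ado*, *budloni*).
The final sound of *dilzez* is /z/, which is a sibilant, so the suffix is -ub, giving *dilzezub*.
The final sound of *vewev* is /v/, which is a non-sibilant consonant, so the suffix is -fe, giving *vewevfe*.
*jaji* — final sound /i/ (a vowel) → -ah → *jajiah*.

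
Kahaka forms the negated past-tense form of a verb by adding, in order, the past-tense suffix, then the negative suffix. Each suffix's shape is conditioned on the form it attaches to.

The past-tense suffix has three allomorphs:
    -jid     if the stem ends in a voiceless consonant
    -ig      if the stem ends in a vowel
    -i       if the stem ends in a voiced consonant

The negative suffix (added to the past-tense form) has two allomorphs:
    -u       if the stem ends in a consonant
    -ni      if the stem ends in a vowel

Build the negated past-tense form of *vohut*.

*vohut*: final sound = /t/, a voiceless consonant → -jid → *vohutjid*.
The past-tense form *vohutjid*: final sound = /d/, a consonant → -u → *vohutjidu*.

vohutjidu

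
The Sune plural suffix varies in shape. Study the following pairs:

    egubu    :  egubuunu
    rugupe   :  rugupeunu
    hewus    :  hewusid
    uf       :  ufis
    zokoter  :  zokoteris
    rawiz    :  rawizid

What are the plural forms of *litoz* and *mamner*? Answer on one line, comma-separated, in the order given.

The alternation tracks the final sound of the stem — -id when the stem ends in a sibilant (*hewus*, *rawiz*); -is when the stem ends in a non-sibilant consonant (*uf*, *zokoter*); -unu when the stem ends in a vowel (*egubu*, *rugupe*).
The final sound of *litoz* is /z/, which is a sibilant, so the suffix is -id, giving *litozid*.
*mamner* — final sound /r/ (a non-sibilant consonant) → -is → *mamneris*.

litozid, mamneris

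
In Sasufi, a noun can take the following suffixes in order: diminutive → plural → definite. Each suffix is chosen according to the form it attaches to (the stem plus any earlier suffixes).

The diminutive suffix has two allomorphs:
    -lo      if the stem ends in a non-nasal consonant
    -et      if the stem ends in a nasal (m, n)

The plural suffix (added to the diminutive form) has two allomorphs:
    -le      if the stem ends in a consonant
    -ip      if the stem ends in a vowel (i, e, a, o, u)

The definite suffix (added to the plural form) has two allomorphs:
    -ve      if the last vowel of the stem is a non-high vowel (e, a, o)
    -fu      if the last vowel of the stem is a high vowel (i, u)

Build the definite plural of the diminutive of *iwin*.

The final consonant of *iwin* is /n/, which is a nasal, so the diminutive suffix is -et, giving *iwinet*.
The diminutive form *iwinet*: final sound = /t/, a consonant → -le → *iwinetle*.
The plural form *iwinetle* — last vowel /e/ (a non-high vowel) → -ve → *iwinetleve*.

iwinetleve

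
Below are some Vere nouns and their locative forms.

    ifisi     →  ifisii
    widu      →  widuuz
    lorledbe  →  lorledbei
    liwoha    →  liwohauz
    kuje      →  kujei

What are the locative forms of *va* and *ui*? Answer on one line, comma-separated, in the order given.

The suffix is conditioned by the last vowel: -i when the last vowel of the stem is a front vowel (*ifisi*, *lorledbe*, *kuje*); -uz when the last vowel of the stem is a back vowel (*widu*, *liwoha*).
*va* — last vowel /a/ (a back vowel) → -uz → *vauz*.
Since the last vowel of *ui* is /i/ (a front vowel), it takes -i, giving *uii*.

vauz, uii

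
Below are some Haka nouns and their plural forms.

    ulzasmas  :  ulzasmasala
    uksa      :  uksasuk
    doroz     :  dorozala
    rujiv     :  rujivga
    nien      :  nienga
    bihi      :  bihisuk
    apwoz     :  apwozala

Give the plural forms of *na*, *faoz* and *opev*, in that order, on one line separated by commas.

nasuk, faozala, opevga

Looking at the final sound of each stem: -ala when the stem ends in a sibilant (*ulzasmas*, *doroz*, *apwoz*); -ga when the stem ends in a non-sibilant consonant (*rujiv*, *nien*); -suk when the stem ends in a vowel (*uksa*, *bihi*).
The final sound of *na* is /a/, which is a vowel, so the suffix is -suk, giving *nasuk*.
*faoz*: final sound = /z/, a sibilant → -ala → *faozala*.
*opev*: final sound = /v/, a non-sibilant consonant → -ga → *opevga*.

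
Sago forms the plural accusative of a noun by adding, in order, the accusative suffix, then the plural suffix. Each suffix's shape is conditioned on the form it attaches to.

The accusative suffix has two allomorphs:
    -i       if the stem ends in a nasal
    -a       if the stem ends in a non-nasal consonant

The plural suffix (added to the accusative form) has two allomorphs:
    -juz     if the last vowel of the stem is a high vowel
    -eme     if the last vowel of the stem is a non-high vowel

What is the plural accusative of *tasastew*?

tasastewaeme

The final consonant of *tasastew* is /w/, which is non-nasal, so the accusative suffix is -a, giving *tasastewa*.
The accusative form *tasastewa* — last vowel /a/ (a non-high vowel) → -eme → *tasastewaeme*.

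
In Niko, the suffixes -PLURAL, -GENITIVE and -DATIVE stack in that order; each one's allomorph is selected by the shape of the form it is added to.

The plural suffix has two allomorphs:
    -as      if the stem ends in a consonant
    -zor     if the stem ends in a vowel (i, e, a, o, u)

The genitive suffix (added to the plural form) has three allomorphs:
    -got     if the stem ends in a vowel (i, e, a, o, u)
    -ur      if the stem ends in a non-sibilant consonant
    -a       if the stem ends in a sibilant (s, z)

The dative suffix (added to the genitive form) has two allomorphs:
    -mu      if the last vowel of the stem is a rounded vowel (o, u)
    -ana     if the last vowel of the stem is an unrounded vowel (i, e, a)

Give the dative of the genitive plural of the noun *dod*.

dodasaana

*dod*: final sound = /d/, a consonant → -as → *dodas*.
The plural form *dodas*: final sound = /s/, a sibilant → -a → *dodasa*.
The last vowel of the genitive form *dodasa* is /a/, which is an unrounded vowel, so the dative suffix is -ana, giving *dodasaana*.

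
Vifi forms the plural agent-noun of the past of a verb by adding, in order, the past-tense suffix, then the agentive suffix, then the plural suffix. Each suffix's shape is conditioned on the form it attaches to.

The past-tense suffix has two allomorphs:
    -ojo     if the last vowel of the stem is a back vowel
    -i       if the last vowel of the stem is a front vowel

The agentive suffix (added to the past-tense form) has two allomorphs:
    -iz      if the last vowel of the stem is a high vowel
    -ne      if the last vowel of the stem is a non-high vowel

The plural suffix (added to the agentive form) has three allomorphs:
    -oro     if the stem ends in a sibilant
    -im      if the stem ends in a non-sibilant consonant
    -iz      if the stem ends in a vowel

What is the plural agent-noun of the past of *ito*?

itoojoneiz

*ito*: last vowel = /o/, a back vowel → -ojo → *itoojo*.
The past-tense form *itoojo*: last vowel = /o/, a non-high vowel → -ne → *itoojone*.
Since the final sound of the agentive form *itoojone* is /e/ (a vowel), it takes -iz, giving *itoojoneiz*.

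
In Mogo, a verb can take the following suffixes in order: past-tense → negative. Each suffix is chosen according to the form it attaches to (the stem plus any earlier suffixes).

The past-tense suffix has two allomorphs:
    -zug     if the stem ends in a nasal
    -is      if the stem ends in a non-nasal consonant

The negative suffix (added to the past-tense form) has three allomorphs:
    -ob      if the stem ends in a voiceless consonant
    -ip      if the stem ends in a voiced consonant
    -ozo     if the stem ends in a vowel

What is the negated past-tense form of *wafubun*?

wafubunzugip

Since the final consonant of *wafubun* is /n/ (a nasal), it takes -zug, giving *wafubunzug*.
The past-tense form *wafubunzug*: final sound = /g/, a voiced consonant → -ip → *wafubunzugip*.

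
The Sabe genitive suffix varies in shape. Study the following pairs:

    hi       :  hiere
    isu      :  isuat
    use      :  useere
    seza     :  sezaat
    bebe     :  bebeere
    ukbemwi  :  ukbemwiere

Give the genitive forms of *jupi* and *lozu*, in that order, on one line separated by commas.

The pattern is front/back vowel harmony: -ere when the last vowel of the stem is a front vowel (*hi*, *use*, *bebe*, *ukbemwi*); -at when the last vowel of the stem is a back vowel (*isu*, *seza*).
*jupi*: last vowel = /i/, a front vowel → -ere → *jupiere*.
*lozu*: last vowel = /u/, a back vowel → -at → *lozuat*.

jupiere, lozuat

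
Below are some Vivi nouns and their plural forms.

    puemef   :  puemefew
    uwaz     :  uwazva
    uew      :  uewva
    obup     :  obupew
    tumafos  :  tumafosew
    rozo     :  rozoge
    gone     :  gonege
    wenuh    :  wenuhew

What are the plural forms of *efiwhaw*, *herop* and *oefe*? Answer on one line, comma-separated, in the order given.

efiwhawva, heropew, oefege

The alternation tracks the final sound of the stem — -ew when the stem ends in a voiceless consonant (*puemef*, *obup*, *tumafos*, *wenuh*); -va when the stem ends in a voiced consonant (*uwaz*, *uew*); -ge when the stem ends in a vowel (*rozo*, *gone*).
*efiwhaw*: final sound = /w/, a voiced consonant → -va → *efiwhawva*.
Since the final sound of *herop* is /p/ (a voiceless consonant), it takes -ew, giving *heropew*.
*oefe*: final sound = /e/, a vowel → -ge → *oefege*.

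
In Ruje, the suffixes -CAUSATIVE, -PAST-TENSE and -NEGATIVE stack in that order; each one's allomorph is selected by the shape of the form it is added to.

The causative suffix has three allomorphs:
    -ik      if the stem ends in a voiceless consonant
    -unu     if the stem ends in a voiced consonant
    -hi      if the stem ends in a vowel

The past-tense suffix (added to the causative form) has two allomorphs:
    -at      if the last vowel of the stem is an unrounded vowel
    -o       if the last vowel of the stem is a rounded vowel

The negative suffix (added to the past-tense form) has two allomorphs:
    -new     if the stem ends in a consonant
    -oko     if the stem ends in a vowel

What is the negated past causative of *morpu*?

Since the final sound of *morpu* is /u/ (a vowel), it takes -hi, giving *morpuhi*.
Since the last vowel of the causative form *morpuhi* is /i/ (an unrounded vowel), it takes -at, giving *morpuhiat*.
The past-tense form *morpuhiat* — final sound /t/ (a consonant) → -new → *morpuhiatnew*.

morpuhiatnew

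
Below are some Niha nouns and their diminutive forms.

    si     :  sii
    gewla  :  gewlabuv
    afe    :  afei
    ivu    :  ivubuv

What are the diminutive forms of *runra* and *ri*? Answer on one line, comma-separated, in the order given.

Looking at the last vowel of each stem: -i when the last vowel of the stem is a front vowel (*si*, *afe*); -buv when the last vowel of the stem is a back vowel (*gewla*, *ivu*).
Since the last vowel of *runra* is /a/ (a back vowel), it takes -buv, giving *runrabuv*.
Since the last vowel of *ri* is /i/ (a front vowel), it takes -i, giving *rii*.

runrabuv, rii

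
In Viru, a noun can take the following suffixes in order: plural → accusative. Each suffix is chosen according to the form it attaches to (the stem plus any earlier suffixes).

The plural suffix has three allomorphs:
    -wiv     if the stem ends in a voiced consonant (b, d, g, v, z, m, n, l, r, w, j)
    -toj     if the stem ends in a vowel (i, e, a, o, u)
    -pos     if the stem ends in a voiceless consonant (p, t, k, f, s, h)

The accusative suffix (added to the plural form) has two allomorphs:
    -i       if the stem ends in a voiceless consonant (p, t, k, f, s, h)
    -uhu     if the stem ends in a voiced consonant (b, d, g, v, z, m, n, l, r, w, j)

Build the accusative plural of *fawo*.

*fawo*: final sound = /o/, a vowel → -toj → *fawotoj*.
Since the final consonant of the plural form *fawotoj* is /j/ (voiced), it takes -uhu, giving *fawotojuhu*.

fawotojuhu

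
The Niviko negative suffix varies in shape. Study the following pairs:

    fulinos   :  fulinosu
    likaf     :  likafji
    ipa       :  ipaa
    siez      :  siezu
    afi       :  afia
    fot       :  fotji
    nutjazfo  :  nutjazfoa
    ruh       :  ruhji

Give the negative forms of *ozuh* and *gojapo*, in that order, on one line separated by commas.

ozuhji, gojapoa

The alternation tracks the final sound of the stem — -u when the stem ends in a sibilant (*fulinos*, *siez*); -ji when the stem ends in a non-sibilant consonant (*likaf*, *fot*, *ruh*); -a when the stem ends in a vowel (*ipa*, *afi*, *nutjazfo*).
*ozuh*: final sound = /h/, a non-sibilant consonant → -ji → *ozuhji*.
Since the final sound of *gojapo* is /o/ (a vowel), it takes -a, giving *gojapoa*.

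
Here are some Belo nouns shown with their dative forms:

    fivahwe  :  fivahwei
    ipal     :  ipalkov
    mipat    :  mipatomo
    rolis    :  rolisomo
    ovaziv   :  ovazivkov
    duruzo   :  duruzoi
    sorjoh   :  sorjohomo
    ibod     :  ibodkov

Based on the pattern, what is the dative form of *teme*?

temei

The alternation tracks the final sound of the stem — -omo when the stem ends in a voiceless consonant (*mipat*, *rolis*, *sorjoh*); -kov when the stem ends in a voiced consonant (*ipal*, *ovaziv*, *ibod*); -i when the stem ends in a vowel (*fivahwe*, *duruzo*).
The final sound of *teme* is /e/, which is a vowel, so the suffix is -i, giving *temei*.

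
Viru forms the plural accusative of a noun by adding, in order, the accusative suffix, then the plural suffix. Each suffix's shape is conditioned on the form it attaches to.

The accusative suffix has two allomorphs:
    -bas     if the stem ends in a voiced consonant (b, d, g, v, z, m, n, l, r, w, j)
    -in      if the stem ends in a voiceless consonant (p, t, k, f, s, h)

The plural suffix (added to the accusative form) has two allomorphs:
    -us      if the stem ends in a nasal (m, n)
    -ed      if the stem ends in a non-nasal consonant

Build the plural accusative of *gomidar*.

gomidarbased

Since the final consonant of *gomidar* is /r/ (voiced), it takes -bas, giving *gomidarbas*.
The accusative form *gomidarbas*: final consonant = /s/, non-nasal → -ed → *gomidarbased*.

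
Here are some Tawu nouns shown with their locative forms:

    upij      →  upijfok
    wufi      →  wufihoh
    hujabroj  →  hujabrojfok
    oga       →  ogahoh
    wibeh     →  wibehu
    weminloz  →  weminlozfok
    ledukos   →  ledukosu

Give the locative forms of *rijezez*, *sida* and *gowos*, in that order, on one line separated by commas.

rijezezfok, sidahoh, gowosu

The alternation tracks the final sound of the stem — -u when the stem ends in a voiceless consonant (*wibeh*, *ledukos*); -fok when the stem ends in a voiced consonant (*upij*, *hujabroj*, *weminloz*); -hoh when the stem ends in a vowel (*wufi*, *oga*).
Since the final sound of *rijezez* is /z/ (a voiced consonant), it takes -fok, giving *rijezezfok*.
Since the final sound of *sida* is /a/ (a vowel), it takes -hoh, giving *sidahoh*.
*gowos*: final sound = /s/, a voiceless consonant → -u → *gowosu*.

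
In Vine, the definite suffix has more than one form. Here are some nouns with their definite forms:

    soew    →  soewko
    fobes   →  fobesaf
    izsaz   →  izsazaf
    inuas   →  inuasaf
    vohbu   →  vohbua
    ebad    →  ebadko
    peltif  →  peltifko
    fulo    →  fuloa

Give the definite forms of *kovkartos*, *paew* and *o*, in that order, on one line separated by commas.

kovkartosaf, paewko, oa

The suffix is conditioned by the final sound: -af when the stem ends in a sibilant (*fobes*, *izsaz*, *inuas*); -ko when the stem ends in a non-sibilant consonant (*soew*, *ebad*, *peltif*); -a when the stem ends in a vowel (*vohbu*, *fulo*).
Since the final sound of *kovkartos* is /s/ (a sibilant), it takes -af, giving *kovkartosaf*.
Since the final sound of *paew* is /w/ (a non-sibilant consonant), it takes -ko, giving *paewko*.
Since the final sound of *o* is /o/ (a vowel), it takes -a, giving *oa*.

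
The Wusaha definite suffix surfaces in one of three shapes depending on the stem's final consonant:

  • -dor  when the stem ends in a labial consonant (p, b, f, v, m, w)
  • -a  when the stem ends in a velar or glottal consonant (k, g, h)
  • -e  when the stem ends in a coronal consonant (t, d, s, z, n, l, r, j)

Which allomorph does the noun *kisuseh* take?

The final consonant of *kisuseh* is /h/, which is velar/glottal, so the suffix is -a.

-a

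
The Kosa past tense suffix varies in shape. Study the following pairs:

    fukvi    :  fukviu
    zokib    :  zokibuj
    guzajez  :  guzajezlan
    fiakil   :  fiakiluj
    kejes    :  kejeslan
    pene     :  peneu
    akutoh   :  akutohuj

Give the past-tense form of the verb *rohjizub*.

The suffix is conditioned by the final sound: -lan when the stem ends in a sibilant (*guzajez*, *kejes*); -uj when the stem ends in a non-sibilant consonant (*zokib*, *fiakil*, *akutoh*); -u when the stem ends in a vowel (*fukvi*, *pene*).
*rohjizub* — final sound /b/ (a non-sibilant consonant) → -uj → *rohjizubuj*.

rohjizubuj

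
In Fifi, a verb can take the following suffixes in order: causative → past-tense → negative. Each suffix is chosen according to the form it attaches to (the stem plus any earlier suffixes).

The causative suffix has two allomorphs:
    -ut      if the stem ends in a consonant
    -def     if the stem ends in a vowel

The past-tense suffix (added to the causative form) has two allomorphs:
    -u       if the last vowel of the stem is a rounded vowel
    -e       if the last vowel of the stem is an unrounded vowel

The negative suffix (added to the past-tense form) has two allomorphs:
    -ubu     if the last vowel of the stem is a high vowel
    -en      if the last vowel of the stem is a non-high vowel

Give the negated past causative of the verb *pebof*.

*pebof* — final sound /f/ (a consonant) → -ut → *pebofut*.
The last vowel of the causative form *pebofut* is /u/, which is a rounded vowel, so the past-tense suffix is -u, giving *pebofutu*.
Since the last vowel of the past-tense form *pebofutu* is /u/ (a high vowel), it takes -ubu, giving *pebofutuubu*.

pebofutuubu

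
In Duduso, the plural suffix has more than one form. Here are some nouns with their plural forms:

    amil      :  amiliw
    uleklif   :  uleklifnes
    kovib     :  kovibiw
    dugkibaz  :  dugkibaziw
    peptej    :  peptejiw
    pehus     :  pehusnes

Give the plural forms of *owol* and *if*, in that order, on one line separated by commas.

owoliw, ifnes

The alternation tracks the final consonant of the stem — -nes when the stem ends in a voiceless consonant (*uleklif*, *pehus*); -iw when the stem ends in a voiced consonant (*amil*, *kovib*, *dugkibaz*, *peptej*).
*owol* — final consonant /l/ (voiced) → -iw → *owoliw*.
*if* — final consonant /f/ (voiceless) → -nes → *ifnes*.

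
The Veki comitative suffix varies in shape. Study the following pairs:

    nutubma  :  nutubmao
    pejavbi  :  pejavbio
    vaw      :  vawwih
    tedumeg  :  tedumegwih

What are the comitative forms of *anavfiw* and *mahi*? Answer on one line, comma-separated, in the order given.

anavfiwwih, mahio

The suffix is conditioned by the final sound: -wih when the stem ends in a consonant (*vaw*, *tedumeg*); -o when the stem ends in a vowel (*nutubma*, *pejavbi*).
*anavfiw*: final sound = /w/, a consonant → -wih → *anavfiwwih*.
*mahi* — final sound /i/ (a vowel) → -o → *mahio*.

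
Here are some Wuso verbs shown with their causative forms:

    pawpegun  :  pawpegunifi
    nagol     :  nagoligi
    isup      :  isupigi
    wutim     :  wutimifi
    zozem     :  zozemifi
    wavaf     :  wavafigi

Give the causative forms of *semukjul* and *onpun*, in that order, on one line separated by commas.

semukjuligi, onpunifi

The pattern is nasality of the final consonant: -ifi when the stem ends in a nasal (*pawpegun*, *wutim*, *zozem*); -igi when the stem ends in a non-nasal consonant (*nagol*, *isup*, *wavaf*).
The final consonant of *semukjul* is /l/, which is non-nasal, so the suffix is -igi, giving *semukjuligi*.
The final consonant of *onpun* is /n/, which is a nasal, so the suffix is -ifi, giving *onpunifi*.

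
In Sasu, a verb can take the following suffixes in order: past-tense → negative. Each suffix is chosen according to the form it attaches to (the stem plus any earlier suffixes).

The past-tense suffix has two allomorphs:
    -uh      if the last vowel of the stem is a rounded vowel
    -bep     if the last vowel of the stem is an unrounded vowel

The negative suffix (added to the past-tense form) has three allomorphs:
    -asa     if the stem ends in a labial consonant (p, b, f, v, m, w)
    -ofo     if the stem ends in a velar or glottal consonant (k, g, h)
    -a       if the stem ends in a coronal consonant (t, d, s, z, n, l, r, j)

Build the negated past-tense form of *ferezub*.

*ferezub* — last vowel /u/ (a rounded vowel) → -uh → *ferezubuh*.
The final consonant of the past-tense form *ferezubuh* is /h/, which is velar/glottal, so the negative suffix is -ofo, giving *ferezubuhofo*.

ferezubuhofo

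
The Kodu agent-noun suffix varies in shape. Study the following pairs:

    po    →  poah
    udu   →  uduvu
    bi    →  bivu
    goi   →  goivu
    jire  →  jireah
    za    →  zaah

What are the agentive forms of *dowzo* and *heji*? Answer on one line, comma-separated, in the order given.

The suffix is conditioned by the last vowel: -vu when the last vowel of the stem is a high vowel (*udu*, *bi*, *goi*); -ah when the last vowel of the stem is a non-high vowel (*po*, *jire*, *za*).
*dowzo* — last vowel /o/ (a non-high vowel) → -ah → *dowzoah*.
*heji*: last vowel = /i/, a high vowel → -vu → *hejivu*.

dowzoah, hejivu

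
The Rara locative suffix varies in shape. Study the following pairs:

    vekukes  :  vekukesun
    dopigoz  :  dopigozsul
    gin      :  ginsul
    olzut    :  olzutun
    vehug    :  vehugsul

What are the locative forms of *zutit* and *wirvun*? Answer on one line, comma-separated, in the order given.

zutitun, wirvunsul

The pattern is voicing of the final consonant: -un when the stem ends in a voiceless consonant (*vekukes*, *olzut*); -sul when the stem ends in a voiced consonant (*dopigoz*, *gin*, *vehug*).
Since the final consonant of *zutit* is /t/ (voiceless), it takes -un, giving *zutitun*.
Since the final consonant of *wirvun* is /n/ (voiced), it takes -sul, giving *wirvunsul*.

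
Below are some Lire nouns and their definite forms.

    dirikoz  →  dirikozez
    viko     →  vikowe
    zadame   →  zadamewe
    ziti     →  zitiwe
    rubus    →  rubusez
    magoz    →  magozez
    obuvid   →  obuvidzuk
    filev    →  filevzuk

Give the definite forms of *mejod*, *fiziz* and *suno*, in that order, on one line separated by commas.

The alternation tracks the final sound of the stem — -ez when the stem ends in a sibilant (*dirikoz*, *rubus*, *magoz*); -zuk when the stem ends in a non-sibilant consonant (*obuvid*, *filev*); -we when the stem ends in a vowel (*viko*, *zadame*, *ziti*).
Since the final sound of *mejod* is /d/ (a non-sibilant consonant), it takes -zuk, giving *mejodzuk*.
*fiziz*: final sound = /z/, a sibilant → -ez → *fizizez*.
*suno* — final sound /o/ (a vowel) → -we → *sunowe*.

mejodzuk, fizizez, sunowe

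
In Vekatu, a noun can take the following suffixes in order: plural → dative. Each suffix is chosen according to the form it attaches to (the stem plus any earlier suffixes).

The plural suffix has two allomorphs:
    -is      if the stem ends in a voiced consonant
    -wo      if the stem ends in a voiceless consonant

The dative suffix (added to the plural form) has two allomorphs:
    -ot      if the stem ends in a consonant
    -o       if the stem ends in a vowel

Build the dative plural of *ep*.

*ep* — final consonant /p/ (voiceless) → -wo → *epwo*.
The plural form *epwo* — final sound /o/ (a vowel) → -o → *epwoo*.

epwoo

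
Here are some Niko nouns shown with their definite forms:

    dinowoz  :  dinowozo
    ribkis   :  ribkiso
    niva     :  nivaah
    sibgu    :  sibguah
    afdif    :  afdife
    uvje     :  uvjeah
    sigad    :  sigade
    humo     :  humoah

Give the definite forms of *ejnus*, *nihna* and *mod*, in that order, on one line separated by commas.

The pattern is sibilance of the final sound: -o when the stem ends in a sibilant (*dinowoz*, *ribkis*); -e when the stem ends in a non-sibilant consonant (*afdif*, *sigad*); -ah when the stem ends in a vowel (*niva*, *sibgu*, *uvje*, *humo*).
*ejnus* — final sound /s/ (a sibilant) → -o → *ejnuso*.
The final sound of *nihna* is /a/, which is a vowel, so the suffix is -ah, giving *nihnaah*.
Since the final sound of *mod* is /d/ (a non-sibilant consonant), it takes -e, giving *mode*.

ejnuso, nihnaah, mode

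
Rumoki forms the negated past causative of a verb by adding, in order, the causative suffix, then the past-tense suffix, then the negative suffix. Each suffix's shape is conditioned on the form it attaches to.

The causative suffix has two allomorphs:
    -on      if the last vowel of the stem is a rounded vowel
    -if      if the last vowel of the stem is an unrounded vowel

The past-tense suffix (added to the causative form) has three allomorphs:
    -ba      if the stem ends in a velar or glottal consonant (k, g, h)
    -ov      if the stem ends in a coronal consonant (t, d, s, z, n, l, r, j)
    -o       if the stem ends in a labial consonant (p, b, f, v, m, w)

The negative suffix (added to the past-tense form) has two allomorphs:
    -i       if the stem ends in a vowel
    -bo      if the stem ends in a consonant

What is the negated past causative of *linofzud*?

Since the last vowel of *linofzud* is /u/ (a rounded vowel), it takes -on, giving *linofzudon*.
The causative form *linofzudon*: final consonant = /n/, coronal → -ov → *linofzudonov*.
Since the final sound of the past-tense form *linofzudonov* is /v/ (a consonant), it takes -bo, giving *linofzudonovbo*.

linofzudonovbo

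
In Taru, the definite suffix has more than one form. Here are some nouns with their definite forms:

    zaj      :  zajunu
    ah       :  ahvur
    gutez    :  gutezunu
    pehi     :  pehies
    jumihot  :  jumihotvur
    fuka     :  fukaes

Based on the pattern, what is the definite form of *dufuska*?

dufuskaes

Looking at the final sound of each stem: -vur when the stem ends in a voiceless consonant (*ah*, *jumihot*); -unu when the stem ends in a voiced consonant (*zaj*, *gutez*); -es when the stem ends in a vowel (*pehi*, *fuka*).
*dufuska* — final sound /a/ (a vowel) → -es → *dufuskaes*.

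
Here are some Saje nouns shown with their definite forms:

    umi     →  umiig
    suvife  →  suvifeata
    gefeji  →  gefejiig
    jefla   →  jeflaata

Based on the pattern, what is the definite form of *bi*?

biig

The alternation tracks the last vowel of the stem — -ig when the last vowel of the stem is a high vowel (*umi*, *gefeji*); -ata when the last vowel of the stem is a non-high vowel (*suvife*, *jefla*).
Since the last vowel of *bi* is /i/ (a high vowel), it takes -ig, giving *biig*.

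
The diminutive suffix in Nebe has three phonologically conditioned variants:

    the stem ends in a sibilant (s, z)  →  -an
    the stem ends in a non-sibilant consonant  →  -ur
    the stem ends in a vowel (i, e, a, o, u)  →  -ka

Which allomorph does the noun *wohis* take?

The final sound of *wohis* is /s/, which is a sibilant, so the suffix is -an.

-an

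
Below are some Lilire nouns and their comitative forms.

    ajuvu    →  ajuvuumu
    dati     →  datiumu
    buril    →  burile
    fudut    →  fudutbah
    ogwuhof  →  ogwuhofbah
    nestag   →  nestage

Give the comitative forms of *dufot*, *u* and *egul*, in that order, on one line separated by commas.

The alternation tracks the final sound of the stem — -bah when the stem ends in a voiceless consonant (*fudut*, *ogwuhof*); -e when the stem ends in a voiced consonant (*buril*, *nestag*); -umu when the stem ends in a vowel (*ajuvu*, *dati*).
Since the final sound of *dufot* is /t/ (a voiceless consonant), it takes -bah, giving *dufotbah*.
*u*: final sound = /u/, a vowel → -umu → *uumu*.
The final sound of *egul* is /l/, which is a voiced consonant, so the suffix is -e, giving *egule*.

dufotbah, uumu, egule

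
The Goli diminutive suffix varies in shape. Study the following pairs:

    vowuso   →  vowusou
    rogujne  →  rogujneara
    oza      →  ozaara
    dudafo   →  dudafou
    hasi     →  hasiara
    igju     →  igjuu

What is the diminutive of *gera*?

The pattern is rounding harmony: -u when the last vowel of the stem is a rounded vowel (*vowuso*, *dudafo*, *igju*); -ara when the last vowel of the stem is an unrounded vowel (*rogujne*, *oza*, *hasi*).
The last vowel of *gera* is /a/, which is an unrounded vowel, so the suffix is -ara, giving *geraara*.

geraara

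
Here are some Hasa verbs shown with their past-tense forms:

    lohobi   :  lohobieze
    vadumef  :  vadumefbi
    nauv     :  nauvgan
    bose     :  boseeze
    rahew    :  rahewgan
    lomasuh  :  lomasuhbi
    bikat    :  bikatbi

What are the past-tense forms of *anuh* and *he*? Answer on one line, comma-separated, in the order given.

Looking at the final sound of each stem: -bi when the stem ends in a voiceless consonant (*vadumef*, *lomasuh*, *bikat*); -gan when the stem ends in a voiced consonant (*nauv*, *rahew*); -eze when the stem ends in a vowel (*lohobi*, *bose*).
The final sound of *anuh* is /h/, which is a voiceless consonant, so the suffix is -bi, giving *anuhbi*.
The final sound of *he* is /e/, which is a vowel, so the suffix is -eze, giving *heeze*.

anuhbi, heeze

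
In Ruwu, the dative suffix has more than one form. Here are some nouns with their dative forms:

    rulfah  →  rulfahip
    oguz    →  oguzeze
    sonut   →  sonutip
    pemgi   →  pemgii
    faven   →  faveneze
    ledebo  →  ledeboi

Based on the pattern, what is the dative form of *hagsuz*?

hagsuzeze

The alternation tracks the final sound of the stem — -ip when the stem ends in a voiceless consonant (*rulfah*, *sonut*); -eze when the stem ends in a voiced consonant (*oguz*, *faven*); -i when the stem ends in a vowel (*pemgi*, *ledebo*).
*hagsuz* — final sound /z/ (a voiced consonant) → -eze → *hagsuzeze*.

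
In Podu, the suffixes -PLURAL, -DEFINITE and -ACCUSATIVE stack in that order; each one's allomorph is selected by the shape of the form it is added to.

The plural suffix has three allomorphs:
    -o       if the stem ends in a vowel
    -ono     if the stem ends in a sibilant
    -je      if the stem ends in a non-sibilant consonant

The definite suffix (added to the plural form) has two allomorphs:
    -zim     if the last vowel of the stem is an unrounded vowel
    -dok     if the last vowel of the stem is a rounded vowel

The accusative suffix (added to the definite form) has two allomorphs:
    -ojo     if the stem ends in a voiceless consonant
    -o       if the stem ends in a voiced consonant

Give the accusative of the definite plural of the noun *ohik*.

ohikjezimo

*ohik*: final sound = /k/, a non-sibilant consonant → -je → *ohikje*.
The plural form *ohikje*: last vowel = /e/, an unrounded vowel → -zim → *ohikjezim*.
The definite form *ohikjezim* — final consonant /m/ (voiced) → -o → *ohikjezimo*.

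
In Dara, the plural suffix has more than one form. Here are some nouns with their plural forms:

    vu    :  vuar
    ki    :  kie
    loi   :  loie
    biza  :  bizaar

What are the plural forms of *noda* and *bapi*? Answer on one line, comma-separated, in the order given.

Looking at the last vowel of each stem: -e when the last vowel of the stem is a front vowel (*ki*, *loi*); -ar when the last vowel of the stem is a back vowel (*vu*, *biza*).
*noda* — last vowel /a/ (a back vowel) → -ar → *nodaar*.
The last vowel of *bapi* is /i/, which is a front vowel, so the suffix is -e, giving *bapie*.

nodaar, bapie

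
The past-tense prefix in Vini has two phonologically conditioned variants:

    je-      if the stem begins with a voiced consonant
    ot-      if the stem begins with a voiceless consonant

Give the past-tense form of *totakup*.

ottotakup

*totakup* — first consonant /t/ (voiceless) → ot- → *ottotakup*.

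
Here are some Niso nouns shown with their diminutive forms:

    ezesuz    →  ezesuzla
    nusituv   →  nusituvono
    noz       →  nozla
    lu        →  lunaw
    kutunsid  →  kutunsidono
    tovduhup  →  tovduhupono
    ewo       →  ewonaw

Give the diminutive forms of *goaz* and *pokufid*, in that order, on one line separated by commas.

The pattern is sibilance of the final sound: -la when the stem ends in a sibilant (*ezesuz*, *noz*); -ono when the stem ends in a non-sibilant consonant (*nusituv*, *kutunsid*, *tovduhup*); -naw when the stem ends in a vowel (*lu*, *ewo*).
*goaz*: final sound = /z/, a sibilant → -la → *goazla*.
*pokufid*: final sound = /d/, a non-sibilant consonant → -ono → *pokufidono*.

goazla, pokufidono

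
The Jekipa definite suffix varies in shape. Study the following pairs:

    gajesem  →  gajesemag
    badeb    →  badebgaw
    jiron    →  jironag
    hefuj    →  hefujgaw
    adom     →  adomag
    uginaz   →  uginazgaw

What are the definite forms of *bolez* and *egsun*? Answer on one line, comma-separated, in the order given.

bolezgaw, egsunag

The pattern is nasality of the final consonant: -ag when the stem ends in a nasal (*gajesem*, *jiron*, *adom*); -gaw when the stem ends in a non-nasal consonant (*badeb*, *hefuj*, *uginaz*).
*bolez* — final consonant /z/ (non-nasal) → -gaw → *bolezgaw*.
Since the final consonant of *egsun* is /n/ (a nasal), it takes -ag, giving *egsunag*.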